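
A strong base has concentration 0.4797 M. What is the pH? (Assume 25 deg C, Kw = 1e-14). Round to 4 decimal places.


A strong base dissociates completely, so [OH-] equals the given concentration.
pOH = -log10([OH-]) = -log10(0.4797) = 0.31903
pH = 14 - pOH = 14 - 0.31903
pH = 13.68097, rounded to 4 dp:

13.6810


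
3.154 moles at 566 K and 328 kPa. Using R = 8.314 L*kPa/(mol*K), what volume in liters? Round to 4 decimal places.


PV = nRT, solve for V = nRT / P.
nRT = 3.154 * 8.314 * 566 = 14841.8535
V = 14841.8535 / 328
V = 45.24955335 L, rounded to 4 dp:

45.2496 L


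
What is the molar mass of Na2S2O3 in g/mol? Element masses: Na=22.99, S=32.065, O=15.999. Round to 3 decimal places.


M = sum(count * atomic_mass) over atoms.
M = 2*22.99 + 2*32.065 + 3*15.999
M = 45.98 + 64.13 + 47.997
M = 158.107 g/mol, rounded to 3 dp:

158.107 g/mol


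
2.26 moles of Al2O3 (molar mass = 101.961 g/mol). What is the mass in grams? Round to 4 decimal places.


mass = n * M
mass = 2.26 * 101.961
mass = 230.43186 g, rounded to 4 dp:

230.4319 g


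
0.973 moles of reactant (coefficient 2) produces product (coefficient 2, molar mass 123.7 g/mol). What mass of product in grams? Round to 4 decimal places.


Use the coefficient ratio to convert reactant moles to product moles, then multiply by the product's molar mass.
moles_P = moles_R * (coeff_P / coeff_R) = 0.973 * (2/2) = 0.973
mass_P = moles_P * M_P = 0.973 * 123.7
mass_P = 120.3601 g, rounded to 4 dp:

120.3601 g


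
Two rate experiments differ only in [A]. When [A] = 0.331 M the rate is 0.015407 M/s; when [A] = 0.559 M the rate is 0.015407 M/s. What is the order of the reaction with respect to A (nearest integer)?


Rate is proportional to [A]^n, so rate2/rate1 = ([A]2/[A]1)^n. Take logs to solve for n.
rate2/rate1 = 0.015407 / 0.015407 = 1.0
[A]2/[A]1 = 0.559 / 0.331 = 1.6888
n = ln(1.0) / ln(1.6888) = 0.0
Nearest integer order:

0


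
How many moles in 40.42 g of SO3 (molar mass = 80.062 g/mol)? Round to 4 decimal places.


n = mass / M
n = 40.42 / 80.062
n = 0.50485873 mol, rounded to 4 dp:

0.5049 mol


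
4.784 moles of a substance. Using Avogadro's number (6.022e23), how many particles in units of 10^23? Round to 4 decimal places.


N = n * NA, then divide by 1e23 for the requested units.
N / 1e23 = n * 6.022
N / 1e23 = 4.784 * 6.022
N / 1e23 = 28.809248, rounded to 4 dp:

28.8092


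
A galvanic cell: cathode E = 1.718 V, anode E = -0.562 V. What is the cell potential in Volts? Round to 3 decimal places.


Standard cell potential: E_cell = E_cathode - E_anode.
E_cell = 1.718 - (-0.562)
E_cell = 2.28 V, rounded to 3 dp:

2.280 V


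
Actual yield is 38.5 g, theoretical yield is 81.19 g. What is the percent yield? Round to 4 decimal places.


% yield = 100 * actual / theoretical
% yield = 100 * 38.5 / 81.19
% yield = 47.41963296 %, rounded to 4 dp:

47.4196 %


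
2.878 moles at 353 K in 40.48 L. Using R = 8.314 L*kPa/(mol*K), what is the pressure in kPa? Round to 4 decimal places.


PV = nRT, solve for P = nRT / V.
nRT = 2.878 * 8.314 * 353 = 8446.4753
P = 8446.4753 / 40.48
P = 208.65798666 kPa, rounded to 4 dp:

208.6580 kPa


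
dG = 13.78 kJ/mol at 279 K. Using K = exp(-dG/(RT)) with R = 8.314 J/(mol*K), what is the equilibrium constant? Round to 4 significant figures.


dG is in kJ/mol; multiply by 1000 to match R in J/(mol*K).
RT = 8.314 * 279 = 2319.606 J/mol
exponent = -dG*1000 / (RT) = -(13.78*1000) / 2319.606 = -5.94066406
K = exp(-5.94066406)
K = 0.0026302824, rounded to 4 significant figures:

0.002630


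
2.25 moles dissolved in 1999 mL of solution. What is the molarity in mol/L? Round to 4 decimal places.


Convert volume to liters: V_L = V_mL / 1000.
V_L = 1999 / 1000 = 1.999 L
M = n / V_L = 2.25 / 1.999
M = 1.12556278 mol/L, rounded to 4 dp:

1.1256 mol/L


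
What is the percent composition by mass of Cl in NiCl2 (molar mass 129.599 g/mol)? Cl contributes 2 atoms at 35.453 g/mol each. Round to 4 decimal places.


pct = 100 * (n_elem * M_elem) / M_total
mass_contribution = 2 * 35.453 = 70.906 g/mol
pct = 100 * 70.906 / 129.599
pct = 54.71184191 %, rounded to 4 dp:

54.7118 %


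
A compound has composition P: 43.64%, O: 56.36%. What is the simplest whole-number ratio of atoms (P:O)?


Assume 100 g of compound, divide each mass% by atomic mass to get moles, then normalize by the smallest to get a raw atom ratio.
Moles per 100 g: P: 43.64/30.974 = 1.4089, O: 56.36/15.999 = 3.5227
Raw ratio (divide by min = 1.4089): P: 1.0, O: 2.5
Multiply by 2 to clear fractions: P: 2.0 ~= 2, O: 5.001 ~= 5
Reduce by GCD to get the simplest whole-number ratio:

2:5


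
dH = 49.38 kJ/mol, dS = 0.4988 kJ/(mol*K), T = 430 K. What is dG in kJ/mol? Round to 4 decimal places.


Gibbs: dG = dH - T*dS (consistent units, dS already in kJ/(mol*K)).
T*dS = 430 * 0.4988 = 214.484
dG = 49.38 - (214.484)
dG = -165.104 kJ/mol, rounded to 4 dp:

-165.1040 kJ/mol


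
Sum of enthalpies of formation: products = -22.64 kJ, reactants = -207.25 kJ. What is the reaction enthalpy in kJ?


dH_rxn = sum(dH_f products) - sum(dH_f reactants)
dH_rxn = -22.64 - (-207.25)
dH_rxn = 184.61 kJ:

184.61 kJ


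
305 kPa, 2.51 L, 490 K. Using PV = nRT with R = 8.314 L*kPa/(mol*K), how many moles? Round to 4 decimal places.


PV = nRT, solve for n = PV / (RT).
PV = 305 * 2.51 = 765.55
RT = 8.314 * 490 = 4073.86
n = 765.55 / 4073.86
n = 0.1879176 mol, rounded to 4 dp:

0.1879 mol


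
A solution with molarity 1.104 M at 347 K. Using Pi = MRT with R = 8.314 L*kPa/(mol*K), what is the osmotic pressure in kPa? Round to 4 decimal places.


Osmotic pressure (van't Hoff): Pi = M*R*T.
RT = 8.314 * 347 = 2884.958
Pi = 1.104 * 2884.958
Pi = 3184.993632 kPa, rounded to 4 dp:

3184.9936 kPa


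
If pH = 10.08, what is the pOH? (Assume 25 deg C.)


At 25 deg C, pH + pOH = 14.
pOH = 14 - pH = 14 - 10.08
pOH = 3.92:

3.92


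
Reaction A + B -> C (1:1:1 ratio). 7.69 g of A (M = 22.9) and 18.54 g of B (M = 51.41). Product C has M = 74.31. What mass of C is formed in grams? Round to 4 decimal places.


Find moles of each reactant; the smaller value is the limiting reagent in a 1:1:1 reaction, so moles_C equals moles of the limiter.
n_A = mass_A / M_A = 7.69 / 22.9 = 0.335808 mol
n_B = mass_B / M_B = 18.54 / 51.41 = 0.36063 mol
Limiting reagent: A (smaller), n_limiting = 0.335808 mol
mass_C = n_limiting * M_C = 0.335808 * 74.31
mass_C = 24.95389248 g, rounded to 4 dp:

24.9539 g


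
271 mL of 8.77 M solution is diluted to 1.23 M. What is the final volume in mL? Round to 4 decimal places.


Dilution: M1*V1 = M2*V2, solve for V2.
V2 = M1*V1 / M2
V2 = 8.77 * 271 / 1.23
V2 = 2376.67 / 1.23
V2 = 1932.25203252 mL, rounded to 4 dp:

1932.2520 mL


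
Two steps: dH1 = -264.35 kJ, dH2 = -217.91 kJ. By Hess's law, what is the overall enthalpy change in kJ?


Hess's law: enthalpy is a state function, so add the step enthalpies.
dH_total = dH1 + dH2 = -264.35 + (-217.91)
dH_total = -482.26 kJ:

-482.26 kJ


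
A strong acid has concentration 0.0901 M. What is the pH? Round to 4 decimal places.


A strong acid dissociates completely, so [H+] equals the given concentration.
pH = -log10([H+]) = -log10(0.0901)
pH = 1.04527521, rounded to 4 dp:

1.0453


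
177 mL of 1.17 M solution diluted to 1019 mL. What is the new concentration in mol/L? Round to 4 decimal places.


Dilution: M1*V1 = M2*V2, solve for M2.
M2 = M1*V1 / V2
M2 = 1.17 * 177 / 1019
M2 = 207.09 / 1019
M2 = 0.20322866 mol/L, rounded to 4 dp:

0.2032 mol/L


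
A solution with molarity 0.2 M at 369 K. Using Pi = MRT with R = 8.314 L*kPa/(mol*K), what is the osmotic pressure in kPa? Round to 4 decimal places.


Osmotic pressure (van't Hoff): Pi = M*R*T.
RT = 8.314 * 369 = 3067.866
Pi = 0.2 * 3067.866
Pi = 613.5732 kPa, rounded to 4 dp:

613.5732 kPa


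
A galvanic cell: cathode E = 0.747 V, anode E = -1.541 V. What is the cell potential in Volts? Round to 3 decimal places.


Standard cell potential: E_cell = E_cathode - E_anode.
E_cell = 0.747 - (-1.541)
E_cell = 2.288 V, rounded to 3 dp:

2.288 V


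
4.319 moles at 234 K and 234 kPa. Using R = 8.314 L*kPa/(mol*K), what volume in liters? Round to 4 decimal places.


PV = nRT, solve for V = nRT / P.
nRT = 4.319 * 8.314 * 234 = 8402.5108
V = 8402.5108 / 234
V = 35.90816581 L, rounded to 4 dp:

35.9082 L


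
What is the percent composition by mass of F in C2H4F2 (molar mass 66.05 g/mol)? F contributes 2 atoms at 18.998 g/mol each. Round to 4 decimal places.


pct = 100 * (n_elem * M_elem) / M_total
mass_contribution = 2 * 18.998 = 37.996 g/mol
pct = 100 * 37.996 / 66.05
pct = 57.52611658 %, rounded to 4 dp:

57.5261 %


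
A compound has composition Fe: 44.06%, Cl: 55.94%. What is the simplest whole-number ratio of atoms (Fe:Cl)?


Assume 100 g of compound, divide each mass% by atomic mass to get moles, then normalize by the smallest to get a raw atom ratio.
Moles per 100 g: Fe: 44.06/55.845 = 0.789, Cl: 55.94/35.453 = 1.5779
Raw ratio (divide by min = 0.789): Fe: 1.0, Cl: 2.0
Multiply by 1 to clear fractions: Fe: 1.0 ~= 1, Cl: 2.0 ~= 2
Reduce by GCD to get the simplest whole-number ratio:

1:2


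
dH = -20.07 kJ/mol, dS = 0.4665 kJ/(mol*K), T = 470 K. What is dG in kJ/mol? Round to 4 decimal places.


Gibbs: dG = dH - T*dS (consistent units, dS already in kJ/(mol*K)).
T*dS = 470 * 0.4665 = 219.255
dG = -20.07 - (219.255)
dG = -239.325 kJ/mol, rounded to 4 dp:

-239.3250 kJ/mol


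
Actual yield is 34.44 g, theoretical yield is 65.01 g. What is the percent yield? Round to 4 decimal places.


% yield = 100 * actual / theoretical
% yield = 100 * 34.44 / 65.01
% yield = 52.97646516 %, rounded to 4 dp:

52.9765 %


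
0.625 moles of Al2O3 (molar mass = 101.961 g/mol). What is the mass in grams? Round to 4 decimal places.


mass = n * M
mass = 0.625 * 101.961
mass = 63.725625 g, rounded to 4 dp:

63.7256 g


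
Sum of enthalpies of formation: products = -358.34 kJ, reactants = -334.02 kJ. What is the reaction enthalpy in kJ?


dH_rxn = sum(dH_f products) - sum(dH_f reactants)
dH_rxn = -358.34 - (-334.02)
dH_rxn = -24.32 kJ:

-24.32 kJ


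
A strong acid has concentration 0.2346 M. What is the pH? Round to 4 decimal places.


A strong acid dissociates completely, so [H+] equals the given concentration.
pH = -log10([H+]) = -log10(0.2346)
pH = 0.62967199, rounded to 4 dp:

0.6297


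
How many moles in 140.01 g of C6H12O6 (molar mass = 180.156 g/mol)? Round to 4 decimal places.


n = mass / M
n = 140.01 / 180.156
n = 0.77715979 mol, rounded to 4 dp:

0.7772 mol


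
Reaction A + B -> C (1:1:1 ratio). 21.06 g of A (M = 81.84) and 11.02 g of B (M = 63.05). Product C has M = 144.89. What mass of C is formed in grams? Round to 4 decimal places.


Find moles of each reactant; the smaller value is the limiting reagent in a 1:1:1 reaction, so moles_C equals moles of the limiter.
n_A = mass_A / M_A = 21.06 / 81.84 = 0.257331 mol
n_B = mass_B / M_B = 11.02 / 63.05 = 0.174782 mol
Limiting reagent: B (smaller), n_limiting = 0.174782 mol
mass_C = n_limiting * M_C = 0.174782 * 144.89
mass_C = 25.32416398 g, rounded to 4 dp:

25.3242 g


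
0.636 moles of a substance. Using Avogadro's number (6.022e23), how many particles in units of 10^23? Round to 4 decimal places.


N = n * NA, then divide by 1e23 for the requested units.
N / 1e23 = n * 6.022
N / 1e23 = 0.636 * 6.022
N / 1e23 = 3.829992, rounded to 4 dp:

3.8300


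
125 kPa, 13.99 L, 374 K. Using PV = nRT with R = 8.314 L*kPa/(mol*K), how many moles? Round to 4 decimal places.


PV = nRT, solve for n = PV / (RT).
PV = 125 * 13.99 = 1748.75
RT = 8.314 * 374 = 3109.436
n = 1748.75 / 3109.436
n = 0.56240103 mol, rounded to 4 dp:

0.5624 mol


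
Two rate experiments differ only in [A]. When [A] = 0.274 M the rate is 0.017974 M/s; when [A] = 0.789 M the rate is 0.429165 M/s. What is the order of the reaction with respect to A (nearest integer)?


Rate is proportional to [A]^n, so rate2/rate1 = ([A]2/[A]1)^n. Take logs to solve for n.
rate2/rate1 = 0.429165 / 0.017974 = 23.877
[A]2/[A]1 = 0.789 / 0.274 = 2.8796
n = ln(23.877) / ln(2.8796) = 3.0
Nearest integer order:

3


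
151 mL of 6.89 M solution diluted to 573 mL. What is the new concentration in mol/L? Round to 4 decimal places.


Dilution: M1*V1 = M2*V2, solve for M2.
M2 = M1*V1 / V2
M2 = 6.89 * 151 / 573
M2 = 1040.39 / 573
M2 = 1.81568935 mol/L, rounded to 4 dp:

1.8157 mol/L


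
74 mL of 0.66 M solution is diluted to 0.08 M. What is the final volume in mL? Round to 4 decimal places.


Dilution: M1*V1 = M2*V2, solve for V2.
V2 = M1*V1 / M2
V2 = 0.66 * 74 / 0.08
V2 = 48.84 / 0.08
V2 = 610.5 mL, rounded to 4 dp:

610.5000 mL


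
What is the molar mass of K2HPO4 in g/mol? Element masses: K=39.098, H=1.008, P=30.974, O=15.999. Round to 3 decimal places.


M = sum(count * atomic_mass) over atoms.
M = 2*39.098 + 1*1.008 + 1*30.974 + 4*15.999
M = 78.196 + 1.008 + 30.974 + 63.996
M = 174.174 g/mol, rounded to 3 dp:

174.174 g/mol


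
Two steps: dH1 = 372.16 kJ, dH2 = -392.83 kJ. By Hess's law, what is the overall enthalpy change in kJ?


Hess's law: enthalpy is a state function, so add the step enthalpies.
dH_total = dH1 + dH2 = 372.16 + (-392.83)
dH_total = -20.67 kJ:

-20.67 kJ


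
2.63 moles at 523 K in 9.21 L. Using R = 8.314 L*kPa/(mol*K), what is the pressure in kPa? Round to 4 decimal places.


PV = nRT, solve for P = nRT / V.
nRT = 2.63 * 8.314 * 523 = 11435.8239
P = 11435.8239 / 9.21
P = 1241.67469055 kPa, rounded to 4 dp:

1241.6747 kPa


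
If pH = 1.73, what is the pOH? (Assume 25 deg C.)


At 25 deg C, pH + pOH = 14.
pOH = 14 - pH = 14 - 1.73
pOH = 12.27:

12.27


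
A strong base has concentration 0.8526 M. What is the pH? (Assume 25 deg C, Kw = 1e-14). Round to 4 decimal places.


A strong base dissociates completely, so [OH-] equals the given concentration.
pOH = -log10([OH-]) = -log10(0.8526) = 0.069255
pH = 14 - pOH = 14 - 0.069255
pH = 13.930745, rounded to 4 dp:

13.9307


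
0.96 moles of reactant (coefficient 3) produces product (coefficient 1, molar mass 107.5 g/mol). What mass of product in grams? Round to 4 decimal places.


Use the coefficient ratio to convert reactant moles to product moles, then multiply by the product's molar mass.
moles_P = moles_R * (coeff_P / coeff_R) = 0.96 * (1/3) = 0.32
mass_P = moles_P * M_P = 0.32 * 107.5
mass_P = 34.4 g, rounded to 4 dp:

34.4000 g


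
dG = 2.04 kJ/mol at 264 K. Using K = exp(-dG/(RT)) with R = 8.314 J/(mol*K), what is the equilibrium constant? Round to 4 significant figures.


dG is in kJ/mol; multiply by 1000 to match R in J/(mol*K).
RT = 8.314 * 264 = 2194.896 J/mol
exponent = -dG*1000 / (RT) = -(2.04*1000) / 2194.896 = -0.929429
K = exp(-0.929429)
K = 0.39477906, rounded to 4 significant figures:

0.3948


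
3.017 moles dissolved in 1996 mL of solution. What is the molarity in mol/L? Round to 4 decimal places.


Convert volume to liters: V_L = V_mL / 1000.
V_L = 1996 / 1000 = 1.996 L
M = n / V_L = 3.017 / 1.996
M = 1.51152305 mol/L, rounded to 4 dp:

1.5115 mol/L


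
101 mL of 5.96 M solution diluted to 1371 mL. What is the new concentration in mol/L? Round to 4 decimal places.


Dilution: M1*V1 = M2*V2, solve for M2.
M2 = M1*V1 / V2
M2 = 5.96 * 101 / 1371
M2 = 601.96 / 1371
M2 = 0.43906637 mol/L, rounded to 4 dp:

0.4391 mol/L


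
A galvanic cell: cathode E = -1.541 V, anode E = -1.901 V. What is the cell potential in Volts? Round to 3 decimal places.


Standard cell potential: E_cell = E_cathode - E_anode.
E_cell = -1.541 - (-1.901)
E_cell = 0.36 V, rounded to 3 dp:

0.360 V


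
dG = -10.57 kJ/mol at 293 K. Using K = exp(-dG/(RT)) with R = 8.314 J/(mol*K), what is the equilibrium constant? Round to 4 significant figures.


dG is in kJ/mol; multiply by 1000 to match R in J/(mol*K).
RT = 8.314 * 293 = 2436.002 J/mol
exponent = -dG*1000 / (RT) = -(-10.57*1000) / 2436.002 = 4.3390769
K = exp(4.3390769)
K = 76.636763, rounded to 4 significant figures:

76.64


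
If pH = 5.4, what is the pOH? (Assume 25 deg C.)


At 25 deg C, pH + pOH = 14.
pOH = 14 - pH = 14 - 5.4
pOH = 8.6:

8.60


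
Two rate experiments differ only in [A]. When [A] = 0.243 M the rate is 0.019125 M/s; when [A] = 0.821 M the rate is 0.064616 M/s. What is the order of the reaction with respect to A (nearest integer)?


Rate is proportional to [A]^n, so rate2/rate1 = ([A]2/[A]1)^n. Take logs to solve for n.
rate2/rate1 = 0.064616 / 0.019125 = 3.3786
[A]2/[A]1 = 0.821 / 0.243 = 3.3786
n = ln(3.3786) / ln(3.3786) = 1.0
Nearest integer order:

1


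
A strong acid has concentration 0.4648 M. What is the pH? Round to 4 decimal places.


A strong acid dissociates completely, so [H+] equals the given concentration.
pH = -log10([H+]) = -log10(0.4648)
pH = 0.33273388, rounded to 4 dp:

0.3327


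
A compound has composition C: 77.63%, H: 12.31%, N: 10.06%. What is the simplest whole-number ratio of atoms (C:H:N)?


Assume 100 g of compound, divide each mass% by atomic mass to get moles, then normalize by the smallest to get a raw atom ratio.
Moles per 100 g: C: 77.63/12.011 = 6.4632, H: 12.31/1.008 = 12.2123, N: 10.06/14.007 = 0.7182
Raw ratio (divide by min = 0.7182): C: 8.999, H: 17.004, N: 1.0
Multiply by 1 to clear fractions: C: 8.999 ~= 9, H: 17.004 ~= 17, N: 1.0 ~= 1
Reduce by GCD to get the simplest whole-number ratio:

9:17:1


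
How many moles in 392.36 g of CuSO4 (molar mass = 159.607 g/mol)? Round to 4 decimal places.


n = mass / M
n = 392.36 / 159.607
n = 2.45828817 mol, rounded to 4 dp:

2.4583 mol


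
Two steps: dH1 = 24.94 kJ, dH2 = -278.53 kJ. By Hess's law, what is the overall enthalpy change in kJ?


Hess's law: enthalpy is a state function, so add the step enthalpies.
dH_total = dH1 + dH2 = 24.94 + (-278.53)
dH_total = -253.59 kJ:

-253.59 kJ


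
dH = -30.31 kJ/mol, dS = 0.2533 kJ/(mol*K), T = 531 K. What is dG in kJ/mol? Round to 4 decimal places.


Gibbs: dG = dH - T*dS (consistent units, dS already in kJ/(mol*K)).
T*dS = 531 * 0.2533 = 134.5023
dG = -30.31 - (134.5023)
dG = -164.8123 kJ/mol, rounded to 4 dp:

-164.8123 kJ/mol


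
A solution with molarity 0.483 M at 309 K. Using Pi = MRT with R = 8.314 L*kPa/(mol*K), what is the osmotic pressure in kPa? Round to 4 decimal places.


Osmotic pressure (van't Hoff): Pi = M*R*T.
RT = 8.314 * 309 = 2569.026
Pi = 0.483 * 2569.026
Pi = 1240.839558 kPa, rounded to 4 dp:

1240.8396 kPa


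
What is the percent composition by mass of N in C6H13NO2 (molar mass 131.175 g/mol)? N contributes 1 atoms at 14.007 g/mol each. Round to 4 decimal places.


pct = 100 * (n_elem * M_elem) / M_total
mass_contribution = 1 * 14.007 = 14.007 g/mol
pct = 100 * 14.007 / 131.175
pct = 10.67810177 %, rounded to 4 dp:

10.6781 %


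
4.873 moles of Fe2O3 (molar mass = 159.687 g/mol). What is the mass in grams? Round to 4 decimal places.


mass = n * M
mass = 4.873 * 159.687
mass = 778.154751 g, rounded to 4 dp:

778.1548 g


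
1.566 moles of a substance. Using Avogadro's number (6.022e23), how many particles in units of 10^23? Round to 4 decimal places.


N = n * NA, then divide by 1e23 for the requested units.
N / 1e23 = n * 6.022
N / 1e23 = 1.566 * 6.022
N / 1e23 = 9.430452, rounded to 4 dp:

9.4305


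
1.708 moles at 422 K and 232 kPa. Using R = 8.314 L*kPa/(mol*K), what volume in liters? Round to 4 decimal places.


PV = nRT, solve for V = nRT / P.
nRT = 1.708 * 8.314 * 422 = 5992.5317
V = 5992.5317 / 232
V = 25.82987802 L, rounded to 4 dp:

25.8299 L


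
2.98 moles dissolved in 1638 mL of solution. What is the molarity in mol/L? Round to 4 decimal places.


Convert volume to liters: V_L = V_mL / 1000.
V_L = 1638 / 1000 = 1.638 L
M = n / V_L = 2.98 / 1.638
M = 1.81929182 mol/L, rounded to 4 dp:

1.8193 mol/L


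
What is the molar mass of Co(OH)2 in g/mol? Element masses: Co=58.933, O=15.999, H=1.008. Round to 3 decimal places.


M = sum(count * atomic_mass) over atoms.
M = 1*58.933 + 2*15.999 + 2*1.008
M = 58.933 + 31.998 + 2.016
M = 92.947 g/mol, rounded to 3 dp:

92.947 g/mol


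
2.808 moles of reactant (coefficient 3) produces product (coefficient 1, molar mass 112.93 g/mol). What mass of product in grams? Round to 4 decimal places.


Use the coefficient ratio to convert reactant moles to product moles, then multiply by the product's molar mass.
moles_P = moles_R * (coeff_P / coeff_R) = 2.808 * (1/3) = 0.936
mass_P = moles_P * M_P = 0.936 * 112.93
mass_P = 105.70248 g, rounded to 4 dp:

105.7025 g


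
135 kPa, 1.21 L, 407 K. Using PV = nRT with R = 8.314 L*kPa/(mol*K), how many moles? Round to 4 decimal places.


PV = nRT, solve for n = PV / (RT).
PV = 135 * 1.21 = 163.35
RT = 8.314 * 407 = 3383.798
n = 163.35 / 3383.798
n = 0.04827416 mol, rounded to 4 dp:

0.0483 mol


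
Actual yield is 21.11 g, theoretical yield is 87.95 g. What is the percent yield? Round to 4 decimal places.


% yield = 100 * actual / theoretical
% yield = 100 * 21.11 / 87.95
% yield = 24.00227402 %, rounded to 4 dp:

24.0023 %


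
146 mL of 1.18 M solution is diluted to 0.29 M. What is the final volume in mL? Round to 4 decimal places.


Dilution: M1*V1 = M2*V2, solve for V2.
V2 = M1*V1 / M2
V2 = 1.18 * 146 / 0.29
V2 = 172.28 / 0.29
V2 = 594.06896552 mL, rounded to 4 dp:

594.0690 mL


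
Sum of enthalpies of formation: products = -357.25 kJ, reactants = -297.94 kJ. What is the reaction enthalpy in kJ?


dH_rxn = sum(dH_f products) - sum(dH_f reactants)
dH_rxn = -357.25 - (-297.94)
dH_rxn = -59.31 kJ:

-59.31 kJ


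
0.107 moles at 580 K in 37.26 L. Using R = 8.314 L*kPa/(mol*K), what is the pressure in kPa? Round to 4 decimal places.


PV = nRT, solve for P = nRT / V.
nRT = 0.107 * 8.314 * 580 = 515.9668
P = 515.9668 / 37.26
P = 13.8477402 kPa, rounded to 4 dp:

13.8477 kPa


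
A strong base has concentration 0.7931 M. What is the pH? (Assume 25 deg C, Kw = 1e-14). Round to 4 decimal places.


A strong base dissociates completely, so [OH-] equals the given concentration.
pOH = -log10([OH-]) = -log10(0.7931) = 0.100672
pH = 14 - pOH = 14 - 0.100672
pH = 13.899328, rounded to 4 dp:

13.8993


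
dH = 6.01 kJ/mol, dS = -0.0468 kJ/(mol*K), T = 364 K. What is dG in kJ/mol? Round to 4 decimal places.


Gibbs: dG = dH - T*dS (consistent units, dS already in kJ/(mol*K)).
T*dS = 364 * -0.0468 = -17.0352
dG = 6.01 - (-17.0352)
dG = 23.0452 kJ/mol, rounded to 4 dp:

23.0452 kJ/mol


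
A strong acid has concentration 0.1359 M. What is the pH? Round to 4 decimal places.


A strong acid dissociates completely, so [H+] equals the given concentration.
pH = -log10([H+]) = -log10(0.1359)
pH = 0.86678054, rounded to 4 dp:

0.8668


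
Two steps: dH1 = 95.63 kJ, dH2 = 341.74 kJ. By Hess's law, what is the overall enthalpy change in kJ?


Hess's law: enthalpy is a state function, so add the step enthalpies.
dH_total = dH1 + dH2 = 95.63 + (341.74)
dH_total = 437.37 kJ:

437.37 kJ


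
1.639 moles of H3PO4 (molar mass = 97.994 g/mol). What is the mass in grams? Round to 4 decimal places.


mass = n * M
mass = 1.639 * 97.994
mass = 160.612166 g, rounded to 4 dp:

160.6122 g


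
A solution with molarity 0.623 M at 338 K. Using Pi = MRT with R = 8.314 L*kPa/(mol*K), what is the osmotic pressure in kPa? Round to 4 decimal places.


Osmotic pressure (van't Hoff): Pi = M*R*T.
RT = 8.314 * 338 = 2810.132
Pi = 0.623 * 2810.132
Pi = 1750.712236 kPa, rounded to 4 dp:

1750.7122 kPa


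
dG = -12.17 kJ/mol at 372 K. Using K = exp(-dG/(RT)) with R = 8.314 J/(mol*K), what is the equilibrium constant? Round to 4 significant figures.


dG is in kJ/mol; multiply by 1000 to match R in J/(mol*K).
RT = 8.314 * 372 = 3092.808 J/mol
exponent = -dG*1000 / (RT) = -(-12.17*1000) / 3092.808 = 3.9349355
K = exp(3.9349355)
K = 51.15885, rounded to 4 significant figures:

51.16


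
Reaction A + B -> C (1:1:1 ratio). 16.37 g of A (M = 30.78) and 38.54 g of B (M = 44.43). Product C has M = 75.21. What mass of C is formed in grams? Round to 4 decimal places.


Find moles of each reactant; the smaller value is the limiting reagent in a 1:1:1 reaction, so moles_C equals moles of the limiter.
n_A = mass_A / M_A = 16.37 / 30.78 = 0.531839 mol
n_B = mass_B / M_B = 38.54 / 44.43 = 0.867432 mol
Limiting reagent: A (smaller), n_limiting = 0.531839 mol
mass_C = n_limiting * M_C = 0.531839 * 75.21
mass_C = 39.99961119 g, rounded to 4 dp:

39.9996 g


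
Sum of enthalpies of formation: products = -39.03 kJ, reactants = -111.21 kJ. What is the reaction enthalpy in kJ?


dH_rxn = sum(dH_f products) - sum(dH_f reactants)
dH_rxn = -39.03 - (-111.21)
dH_rxn = 72.18 kJ:

72.18 kJ


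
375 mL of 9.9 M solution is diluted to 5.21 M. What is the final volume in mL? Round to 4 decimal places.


Dilution: M1*V1 = M2*V2, solve for V2.
V2 = M1*V1 / M2
V2 = 9.9 * 375 / 5.21
V2 = 3712.5 / 5.21
V2 = 712.57197697 mL, rounded to 4 dp:

712.5720 mL


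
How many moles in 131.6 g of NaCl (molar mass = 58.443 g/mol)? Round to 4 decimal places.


n = mass / M
n = 131.6 / 58.443
n = 2.25176668 mol, rounded to 4 dp:

2.2518 mol


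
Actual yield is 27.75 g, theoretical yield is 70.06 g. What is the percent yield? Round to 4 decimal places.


% yield = 100 * actual / theoretical
% yield = 100 * 27.75 / 70.06
% yield = 39.60890665 %, rounded to 4 dp:

39.6089 %


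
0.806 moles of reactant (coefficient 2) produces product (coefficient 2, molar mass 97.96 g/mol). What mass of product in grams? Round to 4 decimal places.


Use the coefficient ratio to convert reactant moles to product moles, then multiply by the product's molar mass.
moles_P = moles_R * (coeff_P / coeff_R) = 0.806 * (2/2) = 0.806
mass_P = moles_P * M_P = 0.806 * 97.96
mass_P = 78.95576 g, rounded to 4 dp:

78.9558 g


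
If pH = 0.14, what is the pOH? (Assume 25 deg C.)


At 25 deg C, pH + pOH = 14.
pOH = 14 - pH = 14 - 0.14
pOH = 13.86:

13.86


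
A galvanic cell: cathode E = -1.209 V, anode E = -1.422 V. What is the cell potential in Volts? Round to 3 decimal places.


Standard cell potential: E_cell = E_cathode - E_anode.
E_cell = -1.209 - (-1.422)
E_cell = 0.213 V, rounded to 3 dp:

0.213 V


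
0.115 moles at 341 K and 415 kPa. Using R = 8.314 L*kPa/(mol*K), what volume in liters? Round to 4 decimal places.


PV = nRT, solve for V = nRT / P.
nRT = 0.115 * 8.314 * 341 = 326.0335
V = 326.0335 / 415
V = 0.78562289 L, rounded to 4 dp:

0.7856 L


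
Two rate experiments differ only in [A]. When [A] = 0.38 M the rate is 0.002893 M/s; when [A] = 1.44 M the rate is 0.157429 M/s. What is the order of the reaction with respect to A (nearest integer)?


Rate is proportional to [A]^n, so rate2/rate1 = ([A]2/[A]1)^n. Take logs to solve for n.
rate2/rate1 = 0.157429 / 0.002893 = 54.4172
[A]2/[A]1 = 1.44 / 0.38 = 3.7895
n = ln(54.4172) / ln(3.7895) = 3.0
Nearest integer order:

3


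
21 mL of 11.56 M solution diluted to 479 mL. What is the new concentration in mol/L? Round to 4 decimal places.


Dilution: M1*V1 = M2*V2, solve for M2.
M2 = M1*V1 / V2
M2 = 11.56 * 21 / 479
M2 = 242.76 / 479
M2 = 0.50680585 mol/L, rounded to 4 dp:

0.5068 mol/L


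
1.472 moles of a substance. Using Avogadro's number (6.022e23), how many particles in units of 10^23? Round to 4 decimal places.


N = n * NA, then divide by 1e23 for the requested units.
N / 1e23 = n * 6.022
N / 1e23 = 1.472 * 6.022
N / 1e23 = 8.864384, rounded to 4 dp:

8.8644


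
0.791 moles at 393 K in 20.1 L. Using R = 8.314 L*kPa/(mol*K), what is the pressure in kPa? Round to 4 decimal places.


PV = nRT, solve for P = nRT / V.
nRT = 0.791 * 8.314 * 393 = 2584.515
P = 2584.515 / 20.1
P = 128.58283582 kPa, rounded to 4 dp:

128.5828 kPa


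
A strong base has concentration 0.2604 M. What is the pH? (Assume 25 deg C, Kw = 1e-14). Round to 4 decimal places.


A strong base dissociates completely, so [OH-] equals the given concentration.
pOH = -log10([OH-]) = -log10(0.2604) = 0.584359
pH = 14 - pOH = 14 - 0.584359
pH = 13.415641, rounded to 4 dp:

13.4156


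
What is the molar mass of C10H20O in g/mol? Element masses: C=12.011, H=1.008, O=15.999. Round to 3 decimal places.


M = sum(count * atomic_mass) over atoms.
M = 10*12.011 + 20*1.008 + 1*15.999
M = 120.11 + 20.16 + 15.999
M = 156.269 g/mol, rounded to 3 dp:

156.269 g/mol


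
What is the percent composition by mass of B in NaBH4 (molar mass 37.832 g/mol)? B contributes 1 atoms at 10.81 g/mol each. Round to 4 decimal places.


pct = 100 * (n_elem * M_elem) / M_total
mass_contribution = 1 * 10.81 = 10.81 g/mol
pct = 100 * 10.81 / 37.832
pct = 28.57369423 %, rounded to 4 dp:

28.5737 %


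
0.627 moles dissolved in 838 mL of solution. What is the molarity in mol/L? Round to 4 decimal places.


Convert volume to liters: V_L = V_mL / 1000.
V_L = 838 / 1000 = 0.838 L
M = n / V_L = 0.627 / 0.838
M = 0.74821002 mol/L, rounded to 4 dp:

0.7482 mol/L


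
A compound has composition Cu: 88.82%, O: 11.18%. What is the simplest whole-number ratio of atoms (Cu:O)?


Assume 100 g of compound, divide each mass% by atomic mass to get moles, then normalize by the smallest to get a raw atom ratio.
Moles per 100 g: Cu: 88.82/63.546 = 1.3977, O: 11.18/15.999 = 0.6988
Raw ratio (divide by min = 0.6988): Cu: 2.0, O: 1.0
Multiply by 1 to clear fractions: Cu: 2.0 ~= 2, O: 1.0 ~= 1
Reduce by GCD to get the simplest whole-number ratio:

2:1


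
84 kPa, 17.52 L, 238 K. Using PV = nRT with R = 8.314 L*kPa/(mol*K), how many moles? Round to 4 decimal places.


PV = nRT, solve for n = PV / (RT).
PV = 84 * 17.52 = 1471.68
RT = 8.314 * 238 = 1978.732
n = 1471.68 / 1978.732
n = 0.74374903 mol, rounded to 4 dp:

0.7437 mol


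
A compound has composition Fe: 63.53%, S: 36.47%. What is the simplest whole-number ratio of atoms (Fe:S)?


Assume 100 g of compound, divide each mass% by atomic mass to get moles, then normalize by the smallest to get a raw atom ratio.
Moles per 100 g: Fe: 63.53/55.845 = 1.1376, S: 36.47/32.065 = 1.1374
Raw ratio (divide by min = 1.1374): Fe: 1.0, S: 1.0
Multiply by 1 to clear fractions: Fe: 1.0 ~= 1, S: 1.0 ~= 1
Reduce by GCD to get the simplest whole-number ratio:

1:1


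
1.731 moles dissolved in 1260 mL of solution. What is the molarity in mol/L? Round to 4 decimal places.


Convert volume to liters: V_L = V_mL / 1000.
V_L = 1260 / 1000 = 1.26 L
M = n / V_L = 1.731 / 1.26
M = 1.37380952 mol/L, rounded to 4 dp:

1.3738 mol/L


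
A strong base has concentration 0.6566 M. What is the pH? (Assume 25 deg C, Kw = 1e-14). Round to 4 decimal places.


A strong base dissociates completely, so [OH-] equals the given concentration.
pOH = -log10([OH-]) = -log10(0.6566) = 0.182699
pH = 14 - pOH = 14 - 0.182699
pH = 13.817301, rounded to 4 dp:

13.8173


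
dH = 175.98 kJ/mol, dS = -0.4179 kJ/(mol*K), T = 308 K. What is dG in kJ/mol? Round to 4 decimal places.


Gibbs: dG = dH - T*dS (consistent units, dS already in kJ/(mol*K)).
T*dS = 308 * -0.4179 = -128.7132
dG = 175.98 - (-128.7132)
dG = 304.6932 kJ/mol, rounded to 4 dp:

304.6932 kJ/mol


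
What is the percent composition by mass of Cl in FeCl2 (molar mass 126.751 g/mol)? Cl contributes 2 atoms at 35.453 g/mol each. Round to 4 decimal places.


pct = 100 * (n_elem * M_elem) / M_total
mass_contribution = 2 * 35.453 = 70.906 g/mol
pct = 100 * 70.906 / 126.751
pct = 55.94117601 %, rounded to 4 dp:

55.9412 %


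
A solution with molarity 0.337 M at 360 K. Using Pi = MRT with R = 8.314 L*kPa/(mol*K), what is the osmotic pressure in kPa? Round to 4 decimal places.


Osmotic pressure (van't Hoff): Pi = M*R*T.
RT = 8.314 * 360 = 2993.04
Pi = 0.337 * 2993.04
Pi = 1008.65448 kPa, rounded to 4 dp:

1008.6545 kPa


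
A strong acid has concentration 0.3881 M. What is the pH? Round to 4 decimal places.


A strong acid dissociates completely, so [H+] equals the given concentration.
pH = -log10([H+]) = -log10(0.3881)
pH = 0.41105636, rounded to 4 dp:

0.4111


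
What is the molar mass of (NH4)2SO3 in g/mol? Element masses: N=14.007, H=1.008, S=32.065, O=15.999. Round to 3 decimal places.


M = sum(count * atomic_mass) over atoms.
M = 2*14.007 + 8*1.008 + 1*32.065 + 3*15.999
M = 28.014 + 8.064 + 32.065 + 47.997
M = 116.14 g/mol, rounded to 3 dp:

116.140 g/mol


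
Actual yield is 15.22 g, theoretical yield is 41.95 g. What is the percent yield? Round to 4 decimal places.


% yield = 100 * actual / theoretical
% yield = 100 * 15.22 / 41.95
% yield = 36.28128725 %, rounded to 4 dp:

36.2813 %


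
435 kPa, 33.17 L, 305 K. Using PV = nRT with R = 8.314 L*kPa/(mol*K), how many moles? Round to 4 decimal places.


PV = nRT, solve for n = PV / (RT).
PV = 435 * 33.17 = 14428.95
RT = 8.314 * 305 = 2535.77
n = 14428.95 / 2535.77
n = 5.69016512 mol, rounded to 4 dp:

5.6902 mol


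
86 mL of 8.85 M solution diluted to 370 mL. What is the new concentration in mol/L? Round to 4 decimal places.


Dilution: M1*V1 = M2*V2, solve for M2.
M2 = M1*V1 / V2
M2 = 8.85 * 86 / 370
M2 = 761.1 / 370
M2 = 2.05702703 mol/L, rounded to 4 dp:

2.0570 mol/L


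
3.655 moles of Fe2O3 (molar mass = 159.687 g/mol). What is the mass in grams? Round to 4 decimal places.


mass = n * M
mass = 3.655 * 159.687
mass = 583.655985 g, rounded to 4 dp:

583.6560 g


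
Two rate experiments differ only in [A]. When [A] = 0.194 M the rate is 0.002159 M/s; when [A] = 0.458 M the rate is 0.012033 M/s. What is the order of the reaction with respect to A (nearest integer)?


Rate is proportional to [A]^n, so rate2/rate1 = ([A]2/[A]1)^n. Take logs to solve for n.
rate2/rate1 = 0.012033 / 0.002159 = 5.5734
[A]2/[A]1 = 0.458 / 0.194 = 2.3608
n = ln(5.5734) / ln(2.3608) = 2.0
Nearest integer order:

2


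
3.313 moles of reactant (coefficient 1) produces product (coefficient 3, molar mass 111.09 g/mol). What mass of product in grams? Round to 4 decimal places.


Use the coefficient ratio to convert reactant moles to product moles, then multiply by the product's molar mass.
moles_P = moles_R * (coeff_P / coeff_R) = 3.313 * (3/1) = 9.939
mass_P = moles_P * M_P = 9.939 * 111.09
mass_P = 1104.12351 g, rounded to 4 dp:

1104.1235 g


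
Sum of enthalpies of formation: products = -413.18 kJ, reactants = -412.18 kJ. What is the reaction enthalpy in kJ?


dH_rxn = sum(dH_f products) - sum(dH_f reactants)
dH_rxn = -413.18 - (-412.18)
dH_rxn = -1.0 kJ:

-1.00 kJ


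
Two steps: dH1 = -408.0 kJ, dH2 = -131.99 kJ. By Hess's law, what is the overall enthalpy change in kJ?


Hess's law: enthalpy is a state function, so add the step enthalpies.
dH_total = dH1 + dH2 = -408.0 + (-131.99)
dH_total = -539.99 kJ:

-539.99 kJ


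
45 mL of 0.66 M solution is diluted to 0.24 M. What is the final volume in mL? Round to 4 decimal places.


Dilution: M1*V1 = M2*V2, solve for V2.
V2 = M1*V1 / M2
V2 = 0.66 * 45 / 0.24
V2 = 29.7 / 0.24
V2 = 123.75 mL, rounded to 4 dp:

123.7500 mL


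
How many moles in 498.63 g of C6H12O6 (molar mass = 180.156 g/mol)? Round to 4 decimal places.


n = mass / M
n = 498.63 / 180.156
n = 2.76776793 mol, rounded to 4 dp:

2.7678 mol


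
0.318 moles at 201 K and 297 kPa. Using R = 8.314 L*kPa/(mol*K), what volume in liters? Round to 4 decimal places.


PV = nRT, solve for V = nRT / P.
nRT = 0.318 * 8.314 * 201 = 531.4143
V = 531.4143 / 297
V = 1.78927374 L, rounded to 4 dp:

1.7893 L


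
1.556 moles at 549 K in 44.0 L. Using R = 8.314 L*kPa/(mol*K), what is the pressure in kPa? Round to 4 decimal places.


PV = nRT, solve for P = nRT / V.
nRT = 1.556 * 8.314 * 549 = 7102.1846
P = 7102.1846 / 44.0
P = 161.41328636 kPa, rounded to 4 dp:

161.4133 kPa


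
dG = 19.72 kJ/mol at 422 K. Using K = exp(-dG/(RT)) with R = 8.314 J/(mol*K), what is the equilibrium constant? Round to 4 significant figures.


dG is in kJ/mol; multiply by 1000 to match R in J/(mol*K).
RT = 8.314 * 422 = 3508.508 J/mol
exponent = -dG*1000 / (RT) = -(19.72*1000) / 3508.508 = -5.62062278
K = exp(-5.62062278)
K = 0.0036223845, rounded to 4 significant figures:

0.003622


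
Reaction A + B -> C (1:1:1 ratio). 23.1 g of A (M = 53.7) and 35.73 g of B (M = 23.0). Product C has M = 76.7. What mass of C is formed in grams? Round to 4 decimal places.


Find moles of each reactant; the smaller value is the limiting reagent in a 1:1:1 reaction, so moles_C equals moles of the limiter.
n_A = mass_A / M_A = 23.1 / 53.7 = 0.430168 mol
n_B = mass_B / M_B = 35.73 / 23.0 = 1.553478 mol
Limiting reagent: A (smaller), n_limiting = 0.430168 mol
mass_C = n_limiting * M_C = 0.430168 * 76.7
mass_C = 32.9938856 g, rounded to 4 dp:

32.9939 g


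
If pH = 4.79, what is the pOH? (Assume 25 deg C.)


At 25 deg C, pH + pOH = 14.
pOH = 14 - pH = 14 - 4.79
pOH = 9.21:

9.21


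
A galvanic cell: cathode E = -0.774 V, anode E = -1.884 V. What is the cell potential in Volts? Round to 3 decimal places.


Standard cell potential: E_cell = E_cathode - E_anode.
E_cell = -0.774 - (-1.884)
E_cell = 1.11 V, rounded to 3 dp:

1.110 V


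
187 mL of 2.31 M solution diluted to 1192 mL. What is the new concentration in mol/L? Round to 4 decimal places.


Dilution: M1*V1 = M2*V2, solve for M2.
M2 = M1*V1 / V2
M2 = 2.31 * 187 / 1192
M2 = 431.97 / 1192
M2 = 0.36239094 mol/L, rounded to 4 dp:

0.3624 mol/L


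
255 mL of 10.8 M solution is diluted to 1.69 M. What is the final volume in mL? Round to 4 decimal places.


Dilution: M1*V1 = M2*V2, solve for V2.
V2 = M1*V1 / M2
V2 = 10.8 * 255 / 1.69
V2 = 2754.0 / 1.69
V2 = 1629.58579882 mL, rounded to 4 dp:

1629.5858 mL


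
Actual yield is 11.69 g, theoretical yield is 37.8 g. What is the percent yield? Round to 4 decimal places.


% yield = 100 * actual / theoretical
% yield = 100 * 11.69 / 37.8
% yield = 30.92592593 %, rounded to 4 dp:

30.9259 %


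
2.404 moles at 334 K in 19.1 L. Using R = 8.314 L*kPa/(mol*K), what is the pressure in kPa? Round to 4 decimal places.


PV = nRT, solve for P = nRT / V.
nRT = 2.404 * 8.314 * 334 = 6675.6099
P = 6675.6099 / 19.1
P = 349.50837173 kPa, rounded to 4 dp:

349.5084 kPa


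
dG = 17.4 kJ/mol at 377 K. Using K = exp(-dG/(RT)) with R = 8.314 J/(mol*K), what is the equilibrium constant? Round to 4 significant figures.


dG is in kJ/mol; multiply by 1000 to match R in J/(mol*K).
RT = 8.314 * 377 = 3134.378 J/mol
exponent = -dG*1000 / (RT) = -(17.4*1000) / 3134.378 = -5.55134065
K = exp(-5.55134065)
K = 0.003882249, rounded to 4 significant figures:

0.003882


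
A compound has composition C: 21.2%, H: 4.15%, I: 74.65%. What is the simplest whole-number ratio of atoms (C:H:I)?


Assume 100 g of compound, divide each mass% by atomic mass to get moles, then normalize by the smallest to get a raw atom ratio.
Moles per 100 g: C: 21.2/12.011 = 1.765, H: 4.15/1.008 = 4.1171, I: 74.65/126.904 = 0.5882
Raw ratio (divide by min = 0.5882): C: 3.001, H: 6.999, I: 1.0
Multiply by 1 to clear fractions: C: 3.001 ~= 3, H: 6.999 ~= 7, I: 1.0 ~= 1
Reduce by GCD to get the simplest whole-number ratio:

3:7:1


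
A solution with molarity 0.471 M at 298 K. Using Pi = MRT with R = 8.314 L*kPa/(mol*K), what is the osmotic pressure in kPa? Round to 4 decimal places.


Osmotic pressure (van't Hoff): Pi = M*R*T.
RT = 8.314 * 298 = 2477.572
Pi = 0.471 * 2477.572
Pi = 1166.936412 kPa, rounded to 4 dp:

1166.9364 kPa


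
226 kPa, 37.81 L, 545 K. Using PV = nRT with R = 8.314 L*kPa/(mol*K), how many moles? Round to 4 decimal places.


PV = nRT, solve for n = PV / (RT).
PV = 226 * 37.81 = 8545.06
RT = 8.314 * 545 = 4531.13
n = 8545.06 / 4531.13
n = 1.88585629 mol, rounded to 4 dp:

1.8859 mol


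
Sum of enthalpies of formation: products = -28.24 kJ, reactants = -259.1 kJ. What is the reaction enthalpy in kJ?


dH_rxn = sum(dH_f products) - sum(dH_f reactants)
dH_rxn = -28.24 - (-259.1)
dH_rxn = 230.86 kJ:

230.86 kJ
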